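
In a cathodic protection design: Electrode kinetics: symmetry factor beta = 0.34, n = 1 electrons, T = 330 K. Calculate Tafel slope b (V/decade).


Apply the Tafel slope relation: b = 2.303*R*T/(beta*n*F)
Numerator: 2.303 * 8.314 * 330 = 6318.56
Denominator: 0.34 * 1 * 96485 = 32804.9
b = 6318.56 / 32804.9 = 0.193 V/decade

0.193 V/decade


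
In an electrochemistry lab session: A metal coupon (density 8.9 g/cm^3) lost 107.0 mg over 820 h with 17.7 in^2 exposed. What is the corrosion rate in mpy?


Apply the mpy weight-loss relation: CR = 534 * W / (D * A * T)
Numerator: 534 * 107.0 = 57138.0
Denominator: 8.9 * 17.7 * 820 = 129174.6
CR = 57138.0 / 129174.6 = 0.442 mpy

0.442 mpy


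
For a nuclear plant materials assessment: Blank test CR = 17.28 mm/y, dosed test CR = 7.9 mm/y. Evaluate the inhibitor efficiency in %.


Apply the inhibitor-efficiency definition: IE = (CR_blank − CR_inh)/CR_blank × 100
IE = (17.28 − 7.9) / 17.28 × 100
IE = 9.38 / 17.28 × 100 = 54.3 %

54.3 %


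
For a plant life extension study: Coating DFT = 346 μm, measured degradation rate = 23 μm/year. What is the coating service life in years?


Service life = thickness / degradation rate
Life = 346 / 23 = 15.0 years

15.0 years


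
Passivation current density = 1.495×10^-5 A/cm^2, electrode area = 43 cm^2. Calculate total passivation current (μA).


I = i_pass * A, then convert A → μA (×10^6)
I = 1.495×10^-5 * 43 * 10^6 = 642.85 μA

642.85 μA


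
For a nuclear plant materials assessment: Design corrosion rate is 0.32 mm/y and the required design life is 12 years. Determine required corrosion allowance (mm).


Corrosion allowance = CR × design life
CA = 0.32 * 12 = 3.84 mm

3.84 mm


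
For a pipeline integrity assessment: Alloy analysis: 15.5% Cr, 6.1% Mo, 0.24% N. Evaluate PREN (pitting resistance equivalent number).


Apply the PREN formula: PREN = Cr + 3.3*Mo + 16*N
PREN = 15.5 + 3.3*6.1 + 16*0.24
PREN = 15.5 + 20.13 + 3.84 = 39.47

39.47


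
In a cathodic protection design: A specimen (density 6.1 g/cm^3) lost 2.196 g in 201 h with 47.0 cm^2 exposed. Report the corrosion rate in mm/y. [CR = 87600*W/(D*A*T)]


Apply the mm/y weight-loss relation: CR = 87600 * W / (D * A * T)
Numerator: 87600 * 2.196 = 192369.6
Denominator: 6.1 * 47.0 * 201 = 57626.7
CR = 192369.6 / 57626.7 = 3.3382 mm/y

3.3382 mm/y


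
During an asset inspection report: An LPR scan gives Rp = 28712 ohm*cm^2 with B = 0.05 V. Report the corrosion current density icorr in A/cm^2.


Apply the Stern-Geary relation: icorr = B / Rp
icorr = 0.05 / 28712 = 1.741×10^-6 A/cm^2

1.741×10^-6 A/cm^2


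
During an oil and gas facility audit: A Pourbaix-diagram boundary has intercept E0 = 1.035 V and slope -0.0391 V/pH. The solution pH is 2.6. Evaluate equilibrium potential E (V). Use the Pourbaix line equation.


Apply the Pourbaix line equation: E = E0 + slope*pH
E = 1.035 + (-0.0391)*2.6 = 1.035 + (-0.10166) = 0.93334 V
Rounded to 3 decimal places: E = 0.933 V

0.933 V


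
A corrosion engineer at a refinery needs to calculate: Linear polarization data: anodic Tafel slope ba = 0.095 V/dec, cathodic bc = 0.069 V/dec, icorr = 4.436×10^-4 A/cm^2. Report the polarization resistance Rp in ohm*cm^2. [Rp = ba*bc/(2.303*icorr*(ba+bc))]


Apply the Stern-Geary equation: Rp = ba*bc / (2.303*icorr*(ba+bc))
ba*bc = 0.095*0.069 = 0.006555
ba+bc = 0.164; 2.303*icorr*(ba+bc) = 2.303*4.436×10^-4*0.164 = 1.6754417×10^-4
Rp = 0.006555 / 1.6754417×10^-4 = 39.12 ohm*cm^2

39.12 ohm*cm^2


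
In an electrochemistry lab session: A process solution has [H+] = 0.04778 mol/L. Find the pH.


pH = −log10[H+]
pH = −log10(0.04778) = 1.32

1.32


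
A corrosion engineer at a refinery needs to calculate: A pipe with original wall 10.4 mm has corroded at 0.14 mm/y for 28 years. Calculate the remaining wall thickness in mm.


Remaining wall = original − CR × time
t = 10.4 − 0.14*28 = 10.4 − 3.92 = 6.48 mm

6.48 mm


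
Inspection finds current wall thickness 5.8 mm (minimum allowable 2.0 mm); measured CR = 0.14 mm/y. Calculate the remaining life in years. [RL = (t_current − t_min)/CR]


Apply the remaining-life relation: RL = (t_current − t_min) / CR
RL = (5.8 − 2.0) / 0.14 = 3.8 / 0.14 = 27.1 years

27.1 years


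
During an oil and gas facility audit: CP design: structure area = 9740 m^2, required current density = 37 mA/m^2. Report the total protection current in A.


I = area * current density, then convert mA → A (÷1000)
I = 9740 * 37 / 1000 = 360.38 A

360.38 A


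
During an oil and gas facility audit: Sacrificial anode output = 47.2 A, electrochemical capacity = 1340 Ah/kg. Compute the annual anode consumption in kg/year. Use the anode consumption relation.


Annual consumption = current * hours per year / capacity
Rate = 47.2 * 8760 / 1340 = 308.6 kg/year

308.6 kg/year


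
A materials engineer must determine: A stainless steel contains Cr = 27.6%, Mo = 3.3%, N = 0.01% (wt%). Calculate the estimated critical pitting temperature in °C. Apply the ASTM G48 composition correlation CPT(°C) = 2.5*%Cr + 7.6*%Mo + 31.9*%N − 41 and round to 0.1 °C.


Apply the ASTM G48 empirical CPT estimate: CPT(°C) = 2.5*%Cr + 7.6*%Mo + 31.9*%N − 41
2.5*27.6 = 69; 7.6*3.3 = 25.08; 31.9*0.01 = 0.319
CPT = 69 + 25.08 + 0.319 − 41 = 53.399 °C
Rounded to 0.1 °C: CPT ≈ 53.4 °C

53.4 °C


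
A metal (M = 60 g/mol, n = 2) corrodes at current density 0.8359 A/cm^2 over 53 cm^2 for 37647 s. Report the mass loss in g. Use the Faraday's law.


Apply Faraday's law: m = i*A*t*M / (n*F)
Total charge passed Q = i*A*t = 0.8359*53*37647 = 1667863.7469 C
m = Q*M/(n*F) = 1667863.7469*60/(2*96485) = 518.587 g

518.587 g


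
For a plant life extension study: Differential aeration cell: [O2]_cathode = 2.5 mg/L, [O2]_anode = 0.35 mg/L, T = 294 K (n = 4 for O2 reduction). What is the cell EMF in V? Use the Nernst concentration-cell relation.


Apply the Nernst concentration-cell relation: E = (RT/nF)*ln(C_cathode/C_anode)
RT/nF = 8.314*294/(4*96485) = 0.00633341 V
ln(2.5/0.35) = 1.96611
E = 0.00633341 * 1.96611 = 0.01245 V

0.01245 V


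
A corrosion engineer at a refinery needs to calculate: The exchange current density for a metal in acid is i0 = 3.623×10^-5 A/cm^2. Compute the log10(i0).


i0 = 3.623×10^-5 A/cm^2
log10(i0) = -4.441

-4.441


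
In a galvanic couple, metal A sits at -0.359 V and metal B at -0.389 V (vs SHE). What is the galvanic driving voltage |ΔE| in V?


Driving voltage is the absolute potential difference.
|ΔE| = |-0.359 − (-0.389)| = 0.03 V

0.03 V


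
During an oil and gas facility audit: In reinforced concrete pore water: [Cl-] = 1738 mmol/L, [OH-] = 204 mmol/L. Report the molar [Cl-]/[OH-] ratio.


Threshold parameter = [Cl-] / [OH-] (molar basis; both in mmol/L, so units cancel)
Ratio = 1738 / 204 = 8.52

8.52


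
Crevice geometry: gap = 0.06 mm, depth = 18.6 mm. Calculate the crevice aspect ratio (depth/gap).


Aspect ratio = depth / gap
Ratio = 18.6 / 0.06 = 310.0

310.0


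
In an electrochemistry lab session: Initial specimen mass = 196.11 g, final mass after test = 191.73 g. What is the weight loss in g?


Weight loss = initial − final
WL = 196.11 − 191.73 = 4.38 g

4.38 g


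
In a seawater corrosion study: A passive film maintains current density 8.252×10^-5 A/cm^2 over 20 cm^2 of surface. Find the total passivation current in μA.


I = i_pass * A, then convert A → μA (×10^6)
I = 8.252×10^-5 * 20 * 10^6 = 1650.4 μA

1650.4 μA


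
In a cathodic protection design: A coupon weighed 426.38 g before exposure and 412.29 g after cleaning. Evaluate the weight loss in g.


Weight loss = initial − final
WL = 426.38 − 412.29 = 14.09 g

14.09 g


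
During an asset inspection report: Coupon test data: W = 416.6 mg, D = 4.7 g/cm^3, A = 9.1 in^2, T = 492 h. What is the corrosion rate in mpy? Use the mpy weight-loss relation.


Apply the mpy weight-loss relation: CR = 534 * W / (D * A * T)
Numerator: 534 * 416.6 = 222464.4
Denominator: 4.7 * 9.1 * 492 = 21042.84
CR = 222464.4 / 21042.84 = 10.572 mpy

10.572 mpy


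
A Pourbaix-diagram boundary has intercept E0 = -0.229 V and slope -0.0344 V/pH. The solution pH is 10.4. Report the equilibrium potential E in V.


Apply the Pourbaix line equation: E = E0 + slope*pH
E = -0.229 + (-0.0344)*10.4 = -0.229 + (-0.35776) = -0.58676 V
Rounded to 3 decimal places: E = -0.587 V

-0.587 V


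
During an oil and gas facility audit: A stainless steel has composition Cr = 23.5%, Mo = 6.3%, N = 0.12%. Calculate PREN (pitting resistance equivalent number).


Apply the PREN formula: PREN = Cr + 3.3*Mo + 16*N
PREN = 23.5 + 3.3*6.3 + 16*0.12
PREN = 23.5 + 20.79 + 1.92 = 46.21

46.21


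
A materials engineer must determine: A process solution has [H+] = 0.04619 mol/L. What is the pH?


pH = −log10[H+]
pH = −log10(0.04619) = 1.34

1.34


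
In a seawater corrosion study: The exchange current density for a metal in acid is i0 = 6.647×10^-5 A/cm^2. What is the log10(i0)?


i0 = 6.647×10^-5 A/cm^2
log10(i0) = -4.177

-4.177


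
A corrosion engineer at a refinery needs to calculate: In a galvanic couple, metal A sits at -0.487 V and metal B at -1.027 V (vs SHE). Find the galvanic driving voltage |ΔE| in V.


Driving voltage is the absolute potential difference.
|ΔE| = |-0.487 − (-1.027)| = 0.54 V

0.54 V


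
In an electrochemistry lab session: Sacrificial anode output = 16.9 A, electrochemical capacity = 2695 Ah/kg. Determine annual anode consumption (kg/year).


Annual consumption = current * hours per year / capacity
Rate = 16.9 * 8760 / 2695 = 54.9 kg/year

54.9 kg/year


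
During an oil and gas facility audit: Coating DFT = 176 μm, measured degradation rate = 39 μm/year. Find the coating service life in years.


Service life = thickness / degradation rate
Life = 176 / 39 = 4.5 years

4.5 years


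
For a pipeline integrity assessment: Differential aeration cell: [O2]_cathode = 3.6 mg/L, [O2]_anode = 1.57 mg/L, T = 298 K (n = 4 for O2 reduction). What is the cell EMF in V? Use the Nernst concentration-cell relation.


Apply the Nernst concentration-cell relation: E = (RT/nF)*ln(C_cathode/C_anode)
RT/nF = 8.314*298/(4*96485) = 0.00641958 V
ln(3.6/1.57) = 0.82986
E = 0.00641958 * 0.82986 = 0.00533 V

0.00533 V


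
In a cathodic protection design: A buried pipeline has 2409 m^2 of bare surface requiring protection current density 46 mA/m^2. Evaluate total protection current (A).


I = area * current density, then convert mA → A (÷1000)
I = 2409 * 46 / 1000 = 110.81 A

110.81 A


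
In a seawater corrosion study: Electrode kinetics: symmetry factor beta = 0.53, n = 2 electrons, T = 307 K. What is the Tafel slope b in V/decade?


Apply the Tafel slope relation: b = 2.303*R*T/(beta*n*F)
Numerator: 2.303 * 8.314 * 307 = 5878.17
Denominator: 0.53 * 2 * 96485 = 102274.1
b = 5878.17 / 102274.1 = 0.0575 V/decade

0.0575 V/decade


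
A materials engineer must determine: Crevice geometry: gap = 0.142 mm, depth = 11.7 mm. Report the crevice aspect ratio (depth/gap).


Aspect ratio = depth / gap
Ratio = 11.7 / 0.142 = 82.4

82.4


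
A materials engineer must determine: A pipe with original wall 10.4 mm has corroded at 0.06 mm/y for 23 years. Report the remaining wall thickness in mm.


Remaining wall = original − CR × time
t = 10.4 − 0.06*23 = 10.4 − 1.38 = 9.02 mm

9.02 mm


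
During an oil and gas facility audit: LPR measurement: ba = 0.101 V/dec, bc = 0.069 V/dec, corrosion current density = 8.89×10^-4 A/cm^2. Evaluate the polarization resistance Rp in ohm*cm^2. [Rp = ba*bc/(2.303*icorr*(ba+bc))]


Apply the Stern-Geary equation: Rp = ba*bc / (2.303*icorr*(ba+bc))
ba*bc = 0.101*0.069 = 0.006969
ba+bc = 0.17; 2.303*icorr*(ba+bc) = 2.303*8.89×10^-4*0.17 = 3.4805239×10^-4
Rp = 0.006969 / 3.4805239×10^-4 = 20.02 ohm*cm^2

20.02 ohm*cm^2


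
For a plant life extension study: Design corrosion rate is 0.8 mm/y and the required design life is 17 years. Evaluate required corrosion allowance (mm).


Corrosion allowance = CR × design life
CA = 0.8 * 17 = 13.6 mm

13.6 mm


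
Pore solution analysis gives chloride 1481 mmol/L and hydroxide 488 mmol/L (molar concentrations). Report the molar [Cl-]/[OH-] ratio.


Threshold parameter = [Cl-] / [OH-] (molar basis; both in mmol/L, so units cancel)
Ratio = 1481 / 488 = 3.03

3.03


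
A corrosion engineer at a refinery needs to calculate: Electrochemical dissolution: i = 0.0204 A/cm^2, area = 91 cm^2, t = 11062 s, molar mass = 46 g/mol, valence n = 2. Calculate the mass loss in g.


Apply Faraday's law: m = i*A*t*M / (n*F)
Total charge passed Q = i*A*t = 0.0204*91*11062 = 20535.4968 C
m = Q*M/(n*F) = 20535.4968*46/(2*96485) = 4.89523 g

4.89523 g


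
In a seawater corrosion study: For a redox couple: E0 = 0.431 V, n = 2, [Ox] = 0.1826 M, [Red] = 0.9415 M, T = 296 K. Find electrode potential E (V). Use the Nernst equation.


Apply the Nernst equation: E = E0 + (RT/nF)*ln([Ox]/[Red])
Step 1: RT/nF = 8.314*296/(2*96485) = 0.01275299 V
Step 2: [Ox]/[Red] = 0.1826/0.9415 = 0.193946
Step 3: ln(0.193946) = -1.640176
Step 4: correction = 0.01275299 * -1.640176 = -0.0209 V
E = 0.431 + -0.0209 = 0.4101 V

0.4101 V


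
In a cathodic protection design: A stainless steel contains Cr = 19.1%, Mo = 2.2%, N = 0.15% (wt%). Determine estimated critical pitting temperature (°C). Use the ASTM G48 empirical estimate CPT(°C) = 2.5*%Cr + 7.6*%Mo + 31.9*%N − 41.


Apply the ASTM G48 empirical CPT estimate: CPT(°C) = 2.5*%Cr + 7.6*%Mo + 31.9*%N − 41
2.5*19.1 = 47.75; 7.6*2.2 = 16.72; 31.9*0.15 = 4.785
CPT = 47.75 + 16.72 + 4.785 − 41 = 28.255 °C
Rounded to 0.1 °C: CPT ≈ 28.3 °C

28.3 °C


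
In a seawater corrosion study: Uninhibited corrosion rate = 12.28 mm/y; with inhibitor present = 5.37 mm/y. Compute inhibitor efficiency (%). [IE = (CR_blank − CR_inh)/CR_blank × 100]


Apply the inhibitor-efficiency definition: IE = (CR_blank − CR_inh)/CR_blank × 100
IE = (12.28 − 5.37) / 12.28 × 100
IE = 6.91 / 12.28 × 100 = 56.3 %

56.3 %


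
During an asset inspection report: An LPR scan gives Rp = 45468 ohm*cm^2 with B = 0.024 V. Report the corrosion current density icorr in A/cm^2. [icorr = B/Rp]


Apply the Stern-Geary relation: icorr = B / Rp
icorr = 0.024 / 45468 = 5.278×10^-7 A/cm^2

5.278×10^-7 A/cm^2


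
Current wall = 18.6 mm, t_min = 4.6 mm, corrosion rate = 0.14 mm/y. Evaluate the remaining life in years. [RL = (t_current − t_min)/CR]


Apply the remaining-life relation: RL = (t_current − t_min) / CR
RL = (18.6 − 4.6) / 0.14 = 14.0 / 0.14 = 100.0 years

100.0 years


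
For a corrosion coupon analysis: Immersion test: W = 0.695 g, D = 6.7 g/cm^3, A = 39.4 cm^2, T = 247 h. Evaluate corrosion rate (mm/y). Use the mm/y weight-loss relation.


Apply the mm/y weight-loss relation: CR = 87600 * W / (D * A * T)
Numerator: 87600 * 0.695 = 60882.0
Denominator: 6.7 * 39.4 * 247 = 65203.06
CR = 60882.0 / 65203.06 = 0.933729 mm/y

0.933729 mm/y


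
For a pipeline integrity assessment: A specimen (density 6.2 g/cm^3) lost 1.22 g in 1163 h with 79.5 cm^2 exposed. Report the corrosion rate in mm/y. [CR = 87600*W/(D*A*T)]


Apply the mm/y weight-loss relation: CR = 87600 * W / (D * A * T)
Numerator: 87600 * 1.22 = 106872.0
Denominator: 6.2 * 79.5 * 1163 = 573242.7
CR = 106872.0 / 573242.7 = 0.1864 mm/y

0.1864 mm/y


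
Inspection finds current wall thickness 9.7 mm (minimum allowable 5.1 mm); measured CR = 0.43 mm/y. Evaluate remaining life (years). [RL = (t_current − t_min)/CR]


Apply the remaining-life relation: RL = (t_current − t_min) / CR
RL = (9.7 − 5.1) / 0.43 = 4.6 / 0.43 = 10.7 years

10.7 years


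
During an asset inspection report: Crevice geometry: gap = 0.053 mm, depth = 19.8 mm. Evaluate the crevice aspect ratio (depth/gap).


Aspect ratio = depth / gap
Ratio = 19.8 / 0.053 = 373.6

373.6


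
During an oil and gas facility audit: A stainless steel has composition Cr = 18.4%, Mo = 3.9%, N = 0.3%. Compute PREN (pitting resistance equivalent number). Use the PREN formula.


Apply the PREN formula: PREN = Cr + 3.3*Mo + 16*N
PREN = 18.4 + 3.3*3.9 + 16*0.3
PREN = 18.4 + 12.87 + 4.8 = 36.07

36.07


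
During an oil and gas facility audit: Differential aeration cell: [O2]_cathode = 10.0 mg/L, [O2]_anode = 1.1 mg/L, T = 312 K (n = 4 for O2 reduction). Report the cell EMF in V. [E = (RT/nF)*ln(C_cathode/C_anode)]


Apply the Nernst concentration-cell relation: E = (RT/nF)*ln(C_cathode/C_anode)
RT/nF = 8.314*312/(4*96485) = 0.00672117 V
ln(10.0/1.1) = 2.20727
E = 0.00672117 * 2.20727 = 0.01484 V

0.01484 V


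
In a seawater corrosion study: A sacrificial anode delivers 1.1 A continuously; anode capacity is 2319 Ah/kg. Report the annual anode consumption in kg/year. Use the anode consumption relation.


Annual consumption = current * hours per year / capacity
Rate = 1.1 * 8760 / 2319 = 4.2 kg/year

4.2 kg/year


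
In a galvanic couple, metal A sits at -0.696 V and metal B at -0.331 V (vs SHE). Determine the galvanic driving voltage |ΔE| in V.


Driving voltage is the absolute potential difference.
|ΔE| = |-0.696 − (-0.331)| = 0.365 V

0.365 V


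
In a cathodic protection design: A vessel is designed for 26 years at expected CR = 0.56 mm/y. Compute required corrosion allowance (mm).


Corrosion allowance = CR × design life
CA = 0.56 * 26 = 14.56 mm

14.56 mm


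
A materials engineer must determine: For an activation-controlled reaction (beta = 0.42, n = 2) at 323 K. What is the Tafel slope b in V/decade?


Apply the Tafel slope relation: b = 2.303*R*T/(beta*n*F)
Numerator: 2.303 * 8.314 * 323 = 6184.53
Denominator: 0.42 * 2 * 96485 = 81047.4
b = 6184.53 / 81047.4 = 0.076 V/decade

0.076 V/decade


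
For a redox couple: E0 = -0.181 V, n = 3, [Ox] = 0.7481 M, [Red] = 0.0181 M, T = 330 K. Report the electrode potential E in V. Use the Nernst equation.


Apply the Nernst equation: E = E0 + (RT/nF)*ln([Ox]/[Red])
Step 1: RT/nF = 8.314*330/(3*96485) = 0.00947857 V
Step 2: [Ox]/[Red] = 0.7481/0.0181 = 41.331492
Step 3: ln(41.331492) = 3.721625
Step 4: correction = 0.00947857 * 3.721625 = 0.0353 V
E = -0.181 + 0.0353 = -0.1457 V

-0.1457 V


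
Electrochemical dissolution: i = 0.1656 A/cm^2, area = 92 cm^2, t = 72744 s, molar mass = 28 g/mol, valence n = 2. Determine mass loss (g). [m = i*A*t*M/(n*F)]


Apply Faraday's law: m = i*A*t*M / (n*F)
Total charge passed Q = i*A*t = 0.1656*92*72744 = 1108269.3888 C
m = Q*M/(n*F) = 1108269.3888*28/(2*96485) = 160.8102 g

160.8102 g


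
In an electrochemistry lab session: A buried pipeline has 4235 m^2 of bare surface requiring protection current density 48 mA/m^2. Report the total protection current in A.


I = area * current density, then convert mA → A (÷1000)
I = 4235 * 48 / 1000 = 203.28 A

203.28 A


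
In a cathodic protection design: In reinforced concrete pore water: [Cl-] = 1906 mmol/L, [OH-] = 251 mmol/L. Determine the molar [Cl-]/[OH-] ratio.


Threshold parameter = [Cl-] / [OH-] (molar basis; both in mmol/L, so units cancel)
Ratio = 1906 / 251 = 7.59

7.59


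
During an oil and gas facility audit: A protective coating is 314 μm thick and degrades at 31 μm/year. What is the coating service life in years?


Service life = thickness / degradation rate
Life = 314 / 31 = 10.1 years

10.1 years


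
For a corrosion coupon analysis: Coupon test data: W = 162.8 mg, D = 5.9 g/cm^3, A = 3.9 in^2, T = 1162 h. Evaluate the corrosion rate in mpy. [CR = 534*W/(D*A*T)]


Apply the mpy weight-loss relation: CR = 534 * W / (D * A * T)
Numerator: 534 * 162.8 = 86935.2
Denominator: 5.9 * 3.9 * 1162 = 26737.62
CR = 86935.2 / 26737.62 = 3.2514 mpy

3.2514 mpy


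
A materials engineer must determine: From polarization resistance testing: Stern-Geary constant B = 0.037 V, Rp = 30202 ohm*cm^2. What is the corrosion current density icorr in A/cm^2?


Apply the Stern-Geary relation: icorr = B / Rp
icorr = 0.037 / 30202 = 1.225×10^-6 A/cm^2

1.225×10^-6 A/cm^2


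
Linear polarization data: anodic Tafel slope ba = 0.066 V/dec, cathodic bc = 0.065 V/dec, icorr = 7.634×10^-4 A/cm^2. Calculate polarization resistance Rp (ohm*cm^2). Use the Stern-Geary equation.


Apply the Stern-Geary equation: Rp = ba*bc / (2.303*icorr*(ba+bc))
ba*bc = 0.066*0.065 = 0.00429
ba+bc = 0.131; 2.303*icorr*(ba+bc) = 2.303*7.634×10^-4*0.131 = 2.3031244×10^-4
Rp = 0.00429 / 2.3031244×10^-4 = 18.63 ohm*cm^2

18.63 ohm*cm^2


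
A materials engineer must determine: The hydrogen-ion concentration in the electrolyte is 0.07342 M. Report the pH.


pH = −log10[H+]
pH = −log10(0.07342) = 1.13

1.13


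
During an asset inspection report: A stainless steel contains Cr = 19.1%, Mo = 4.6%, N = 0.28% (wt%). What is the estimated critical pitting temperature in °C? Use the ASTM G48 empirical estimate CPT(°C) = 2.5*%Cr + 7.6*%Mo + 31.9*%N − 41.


Apply the ASTM G48 empirical CPT estimate: CPT(°C) = 2.5*%Cr + 7.6*%Mo + 31.9*%N − 41
2.5*19.1 = 47.75; 7.6*4.6 = 34.96; 31.9*0.28 = 8.932
CPT = 47.75 + 34.96 + 8.932 − 41 = 50.642 °C
Rounded to 0.1 °C: CPT ≈ 50.6 °C

50.6 °C


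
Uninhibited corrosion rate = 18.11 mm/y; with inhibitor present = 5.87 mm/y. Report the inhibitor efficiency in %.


Apply the inhibitor-efficiency definition: IE = (CR_blank − CR_inh)/CR_blank × 100
IE = (18.11 − 5.87) / 18.11 × 100
IE = 12.24 / 18.11 × 100 = 67.6 %

67.6 %


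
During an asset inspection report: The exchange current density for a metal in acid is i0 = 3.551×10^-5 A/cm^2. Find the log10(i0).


i0 = 3.551×10^-5 A/cm^2
log10(i0) = -4.45

-4.45


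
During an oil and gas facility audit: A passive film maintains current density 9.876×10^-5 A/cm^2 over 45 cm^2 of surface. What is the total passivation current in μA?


I = i_pass * A, then convert A → μA (×10^6)
I = 9.876×10^-5 * 45 * 10^6 = 4444.2 μA

4444.2 μA


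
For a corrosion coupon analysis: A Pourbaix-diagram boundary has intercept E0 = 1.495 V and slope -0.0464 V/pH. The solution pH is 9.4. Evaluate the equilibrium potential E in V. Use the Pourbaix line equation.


Apply the Pourbaix line equation: E = E0 + slope*pH
E = 1.495 + (-0.0464)*9.4 = 1.495 + (-0.43616) = 1.05884 V
Rounded to 3 decimal places: E = 1.059 V

1.059 V


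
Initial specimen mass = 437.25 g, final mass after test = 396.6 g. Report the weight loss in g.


Weight loss = initial − final
WL = 437.25 − 396.6 = 40.65 g

40.65 g


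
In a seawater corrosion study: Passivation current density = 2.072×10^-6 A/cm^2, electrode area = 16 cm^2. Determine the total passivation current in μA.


I = i_pass * A, then convert A → μA (×10^6)
I = 2.072×10^-6 * 16 * 10^6 = 33.15 μA

33.15 μA


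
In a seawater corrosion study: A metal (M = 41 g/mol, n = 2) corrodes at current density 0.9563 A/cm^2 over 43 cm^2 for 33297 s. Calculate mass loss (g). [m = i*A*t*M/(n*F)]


Apply Faraday's law: m = i*A*t*M / (n*F)
Total charge passed Q = i*A*t = 0.9563*43*33297 = 1369202.6073 C
m = Q*M/(n*F) = 1369202.6073*41/(2*96485) = 290.912 g

290.912 g


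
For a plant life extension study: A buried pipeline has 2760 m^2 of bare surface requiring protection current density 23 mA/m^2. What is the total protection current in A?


I = area * current density, then convert mA → A (÷1000)
I = 2760 * 23 / 1000 = 63.48 A

63.48 A


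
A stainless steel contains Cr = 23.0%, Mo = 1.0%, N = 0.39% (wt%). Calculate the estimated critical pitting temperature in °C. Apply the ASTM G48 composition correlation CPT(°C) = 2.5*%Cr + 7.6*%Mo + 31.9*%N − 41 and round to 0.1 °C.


Apply the ASTM G48 empirical CPT estimate: CPT(°C) = 2.5*%Cr + 7.6*%Mo + 31.9*%N − 41
2.5*23.0 = 57.5; 7.6*1.0 = 7.6; 31.9*0.39 = 12.441
CPT = 57.5 + 7.6 + 12.441 − 41 = 36.541 °C
Rounded to 0.1 °C: CPT ≈ 36.5 °C

36.5 °C


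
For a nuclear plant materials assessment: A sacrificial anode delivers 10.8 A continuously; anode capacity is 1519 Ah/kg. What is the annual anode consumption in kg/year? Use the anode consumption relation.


Annual consumption = current * hours per year / capacity
Rate = 10.8 * 8760 / 1519 = 62.3 kg/year

62.3 kg/year


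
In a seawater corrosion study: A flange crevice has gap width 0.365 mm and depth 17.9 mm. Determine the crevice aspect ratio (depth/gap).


Aspect ratio = depth / gap
Ratio = 17.9 / 0.365 = 49.0

49.0


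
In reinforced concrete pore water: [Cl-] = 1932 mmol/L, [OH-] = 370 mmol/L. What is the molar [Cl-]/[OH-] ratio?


Threshold parameter = [Cl-] / [OH-] (molar basis; both in mmol/L, so units cancel)
Ratio = 1932 / 370 = 5.22

5.22


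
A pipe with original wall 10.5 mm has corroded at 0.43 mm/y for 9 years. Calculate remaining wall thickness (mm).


Remaining wall = original − CR × time
t = 10.5 − 0.43*9 = 10.5 − 3.87 = 6.63 mm

6.63 mm


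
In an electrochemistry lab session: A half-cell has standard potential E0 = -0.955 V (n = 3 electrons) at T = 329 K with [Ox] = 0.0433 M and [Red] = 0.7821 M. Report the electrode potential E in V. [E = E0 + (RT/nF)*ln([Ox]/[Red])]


Apply the Nernst equation: E = E0 + (RT/nF)*ln([Ox]/[Red])
Step 1: RT/nF = 8.314*329/(3*96485) = 0.00944985 V
Step 2: [Ox]/[Red] = 0.0433/0.7821 = 0.055364
Step 3: ln(0.055364) = -2.893826
Step 4: correction = 0.00944985 * -2.893826 = -0.0273 V
E = -0.955 + -0.0273 = -0.9823 V

-0.9823 V


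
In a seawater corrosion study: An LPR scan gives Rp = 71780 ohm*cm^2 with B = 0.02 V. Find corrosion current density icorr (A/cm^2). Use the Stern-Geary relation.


Apply the Stern-Geary relation: icorr = B / Rp
icorr = 0.02 / 71780 = 2.786×10^-7 A/cm^2

2.786×10^-7 A/cm^2


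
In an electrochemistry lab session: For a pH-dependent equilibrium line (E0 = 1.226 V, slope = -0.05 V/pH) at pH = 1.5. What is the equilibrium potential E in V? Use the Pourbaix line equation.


Apply the Pourbaix line equation: E = E0 + slope*pH
E = 1.226 + (-0.05)*1.5 = 1.226 + (-0.075) = 1.151 V
Rounded to 4 decimal places: E = 1.1510 V

1.1510 V


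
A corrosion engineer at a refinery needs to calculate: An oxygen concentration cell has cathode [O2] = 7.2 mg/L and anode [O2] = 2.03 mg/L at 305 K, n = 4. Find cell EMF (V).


Apply the Nernst concentration-cell relation: E = (RT/nF)*ln(C_cathode/C_anode)
RT/nF = 8.314*305/(4*96485) = 0.00657037 V
ln(7.2/2.03) = 1.26605
E = 0.00657037 * 1.26605 = 0.00832 V

0.00832 V


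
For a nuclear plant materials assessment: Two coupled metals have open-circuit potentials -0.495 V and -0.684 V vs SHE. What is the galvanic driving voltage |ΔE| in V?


Driving voltage is the absolute potential difference.
|ΔE| = |-0.495 − (-0.684)| = 0.189 V

0.189 V


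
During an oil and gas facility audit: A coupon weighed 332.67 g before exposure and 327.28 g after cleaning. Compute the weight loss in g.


Weight loss = initial − final
WL = 332.67 − 327.28 = 5.39 g

5.39 g


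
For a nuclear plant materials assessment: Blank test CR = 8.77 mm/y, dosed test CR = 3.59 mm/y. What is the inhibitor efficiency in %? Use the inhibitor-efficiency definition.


Apply the inhibitor-efficiency definition: IE = (CR_blank − CR_inh)/CR_blank × 100
IE = (8.77 − 3.59) / 8.77 × 100
IE = 5.18 / 8.77 × 100 = 59.1 %

59.1 %


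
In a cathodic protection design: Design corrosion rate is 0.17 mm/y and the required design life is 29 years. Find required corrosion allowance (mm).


Corrosion allowance = CR × design life
CA = 0.17 * 29 = 4.93 mm

4.93 mm


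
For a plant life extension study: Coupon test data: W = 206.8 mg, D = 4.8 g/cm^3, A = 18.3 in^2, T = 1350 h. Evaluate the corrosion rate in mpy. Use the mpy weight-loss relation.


Apply the mpy weight-loss relation: CR = 534 * W / (D * A * T)
Numerator: 534 * 206.8 = 110431.2
Denominator: 4.8 * 18.3 * 1350 = 118584.0
CR = 110431.2 / 118584.0 = 0.9312 mpy

0.9312 mpy


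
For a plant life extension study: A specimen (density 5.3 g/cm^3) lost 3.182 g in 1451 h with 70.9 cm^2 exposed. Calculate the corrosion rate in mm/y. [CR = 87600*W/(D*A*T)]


Apply the mm/y weight-loss relation: CR = 87600 * W / (D * A * T)
Numerator: 87600 * 3.182 = 278743.2
Denominator: 5.3 * 70.9 * 1451 = 545242.27
CR = 278743.2 / 545242.27 = 0.5112 mm/y

0.5112 mm/y


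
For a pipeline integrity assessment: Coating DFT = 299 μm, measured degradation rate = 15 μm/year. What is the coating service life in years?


Service life = thickness / degradation rate
Life = 299 / 15 = 19.9 years

19.9 years


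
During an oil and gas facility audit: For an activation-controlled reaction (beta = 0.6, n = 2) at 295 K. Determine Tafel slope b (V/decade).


Apply the Tafel slope relation: b = 2.303*R*T/(beta*n*F)
Numerator: 2.303 * 8.314 * 295 = 5648.41
Denominator: 0.6 * 2 * 96485 = 115782.0
b = 5648.41 / 115782.0 = 0.0488 V/decade

0.0488 V/decade


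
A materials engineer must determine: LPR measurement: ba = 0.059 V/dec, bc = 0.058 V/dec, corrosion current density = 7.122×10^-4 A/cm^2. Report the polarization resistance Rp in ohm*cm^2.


Apply the Stern-Geary equation: Rp = ba*bc / (2.303*icorr*(ba+bc))
ba*bc = 0.059*0.058 = 0.003422
ba+bc = 0.117; 2.303*icorr*(ba+bc) = 2.303*7.122×10^-4*0.117 = 1.91903×10^-4
Rp = 0.003422 / 1.91903×10^-4 = 17.8 ohm*cm^2

17.8 ohm*cm^2


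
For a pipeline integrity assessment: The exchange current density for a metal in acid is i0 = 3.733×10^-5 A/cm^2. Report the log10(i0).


i0 = 3.733×10^-5 A/cm^2
log10(i0) = -4.428

-4.428


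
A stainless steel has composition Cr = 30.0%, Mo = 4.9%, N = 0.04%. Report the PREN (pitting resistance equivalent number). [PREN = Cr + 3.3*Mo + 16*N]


Apply the PREN formula: PREN = Cr + 3.3*Mo + 16*N
PREN = 30.0 + 3.3*4.9 + 16*0.04
PREN = 30.0 + 16.17 + 0.64 = 46.81

46.81


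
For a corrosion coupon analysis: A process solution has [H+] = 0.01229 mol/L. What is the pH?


pH = −log10[H+]
pH = −log10(0.01229) = 1.91

1.91


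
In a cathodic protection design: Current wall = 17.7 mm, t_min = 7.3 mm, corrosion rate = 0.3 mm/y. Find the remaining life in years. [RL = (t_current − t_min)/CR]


Apply the remaining-life relation: RL = (t_current − t_min) / CR
RL = (17.7 − 7.3) / 0.3 = 10.4 / 0.3 = 34.7 years

34.7 years


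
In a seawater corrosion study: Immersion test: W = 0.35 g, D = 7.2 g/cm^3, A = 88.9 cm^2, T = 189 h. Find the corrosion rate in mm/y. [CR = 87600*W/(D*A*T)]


Apply the mm/y weight-loss relation: CR = 87600 * W / (D * A * T)
Numerator: 87600 * 0.35 = 30660.0
Denominator: 7.2 * 88.9 * 189 = 120975.12
CR = 30660.0 / 120975.12 = 0.25344 mm/y

0.25344 mm/y


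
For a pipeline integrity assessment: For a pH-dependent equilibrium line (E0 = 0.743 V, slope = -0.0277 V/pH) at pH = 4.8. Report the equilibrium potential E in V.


Apply the Pourbaix line equation: E = E0 + slope*pH
E = 0.743 + (-0.0277)*4.8 = 0.743 + (-0.13296) = 0.61004 V
Rounded to 4 decimal places: E = 0.6100 V

0.6100 V


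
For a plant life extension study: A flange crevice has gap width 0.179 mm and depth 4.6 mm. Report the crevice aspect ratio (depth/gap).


Aspect ratio = depth / gap
Ratio = 4.6 / 0.179 = 25.7

25.7


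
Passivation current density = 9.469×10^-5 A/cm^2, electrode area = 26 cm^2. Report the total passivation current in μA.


I = i_pass * A, then convert A → μA (×10^6)
I = 9.469×10^-5 * 26 * 10^6 = 2461.94 μA

2461.94 μA


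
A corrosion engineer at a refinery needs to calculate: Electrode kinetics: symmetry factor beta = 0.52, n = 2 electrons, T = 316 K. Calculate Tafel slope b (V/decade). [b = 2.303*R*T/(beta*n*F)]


Apply the Tafel slope relation: b = 2.303*R*T/(beta*n*F)
Numerator: 2.303 * 8.314 * 316 = 6050.5
Denominator: 0.52 * 2 * 96485 = 100344.4
b = 6050.5 / 100344.4 = 0.0603 V/decade

0.0603 V/decade


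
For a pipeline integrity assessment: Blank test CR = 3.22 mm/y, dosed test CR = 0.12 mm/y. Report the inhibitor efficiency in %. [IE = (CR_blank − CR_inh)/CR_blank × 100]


Apply the inhibitor-efficiency definition: IE = (CR_blank − CR_inh)/CR_blank × 100
IE = (3.22 − 0.12) / 3.22 × 100
IE = 3.1 / 3.22 × 100 = 96.3 %

96.3 %


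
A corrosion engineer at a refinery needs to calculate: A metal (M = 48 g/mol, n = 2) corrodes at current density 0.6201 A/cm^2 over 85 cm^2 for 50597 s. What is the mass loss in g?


Apply Faraday's law: m = i*A*t*M / (n*F)
Total charge passed Q = i*A*t = 0.6201*85*50597 = 2666891.9745 C
m = Q*M/(n*F) = 2666891.9745*48/(2*96485) = 663.372 g

663.372 g


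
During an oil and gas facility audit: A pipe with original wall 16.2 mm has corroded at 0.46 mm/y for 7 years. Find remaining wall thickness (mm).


Remaining wall = original − CR × time
t = 16.2 − 0.46*7 = 16.2 − 3.22 = 12.98 mm

12.98 mm


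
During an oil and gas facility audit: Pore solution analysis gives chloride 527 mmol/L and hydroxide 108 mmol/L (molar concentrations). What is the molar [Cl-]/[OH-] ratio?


Threshold parameter = [Cl-] / [OH-] (molar basis; both in mmol/L, so units cancel)
Ratio = 527 / 108 = 4.88

4.88


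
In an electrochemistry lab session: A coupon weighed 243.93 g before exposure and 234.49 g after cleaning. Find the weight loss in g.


Weight loss = initial − final
WL = 243.93 − 234.49 = 9.44 g

9.44 g


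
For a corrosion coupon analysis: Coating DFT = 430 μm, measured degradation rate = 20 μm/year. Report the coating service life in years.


Service life = thickness / degradation rate
Life = 430 / 20 = 21.5 years

21.5 years


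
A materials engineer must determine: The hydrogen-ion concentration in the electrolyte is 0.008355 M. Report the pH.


pH = −log10[H+]
pH = −log10(0.008355) = 2.08

2.08


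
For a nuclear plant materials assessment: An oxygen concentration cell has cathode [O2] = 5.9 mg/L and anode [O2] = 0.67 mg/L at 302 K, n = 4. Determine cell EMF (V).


Apply the Nernst concentration-cell relation: E = (RT/nF)*ln(C_cathode/C_anode)
RT/nF = 8.314*302/(4*96485) = 0.00650575 V
ln(5.9/0.67) = 2.17543
E = 0.00650575 * 2.17543 = 0.01415 V

0.01415 V


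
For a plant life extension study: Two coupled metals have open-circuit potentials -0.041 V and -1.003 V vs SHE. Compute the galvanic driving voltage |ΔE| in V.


Driving voltage is the absolute potential difference.
|ΔE| = |-0.041 − (-1.003)| = 0.962 V

0.962 V


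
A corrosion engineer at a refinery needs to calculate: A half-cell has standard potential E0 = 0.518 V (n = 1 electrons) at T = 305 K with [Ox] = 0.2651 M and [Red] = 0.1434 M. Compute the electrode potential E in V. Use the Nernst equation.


Apply the Nernst equation: E = E0 + (RT/nF)*ln([Ox]/[Red])
Step 1: RT/nF = 8.314*305/(1*96485) = 0.02628149 V
Step 2: [Ox]/[Red] = 0.2651/0.1434 = 1.848675
Step 3: ln(1.848675) = 0.614469
Step 4: correction = 0.02628149 * 0.614469 = 0.016 V
E = 0.518 + 0.016 = 0.534 V

0.534 V


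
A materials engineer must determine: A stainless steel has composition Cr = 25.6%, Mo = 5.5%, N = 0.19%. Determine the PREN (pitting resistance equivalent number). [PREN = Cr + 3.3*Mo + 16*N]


Apply the PREN formula: PREN = Cr + 3.3*Mo + 16*N
PREN = 25.6 + 3.3*5.5 + 16*0.19
PREN = 25.6 + 18.15 + 3.04 = 46.79

46.79


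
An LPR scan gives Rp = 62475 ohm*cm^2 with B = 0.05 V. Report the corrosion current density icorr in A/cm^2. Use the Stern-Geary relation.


Apply the Stern-Geary relation: icorr = B / Rp
icorr = 0.05 / 62475 = 8.003×10^-7 A/cm^2

8.003×10^-7 A/cm^2


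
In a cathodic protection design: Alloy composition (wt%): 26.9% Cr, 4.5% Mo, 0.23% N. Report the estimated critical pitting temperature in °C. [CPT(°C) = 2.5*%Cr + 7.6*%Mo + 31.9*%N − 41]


Apply the ASTM G48 empirical CPT estimate: CPT(°C) = 2.5*%Cr + 7.6*%Mo + 31.9*%N − 41
2.5*26.9 = 67.25; 7.6*4.5 = 34.2; 31.9*0.23 = 7.337
CPT = 67.25 + 34.2 + 7.337 − 41 = 67.787 °C
Rounded to 0.1 °C: CPT ≈ 67.8 °C

67.8 °C


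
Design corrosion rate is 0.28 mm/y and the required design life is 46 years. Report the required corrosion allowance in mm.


Corrosion allowance = CR × design life
CA = 0.28 * 46 = 12.88 mm

12.88 mm


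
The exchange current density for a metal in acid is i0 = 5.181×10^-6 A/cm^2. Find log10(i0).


i0 = 5.181×10^-6 A/cm^2
log10(i0) = -5.286

-5.286


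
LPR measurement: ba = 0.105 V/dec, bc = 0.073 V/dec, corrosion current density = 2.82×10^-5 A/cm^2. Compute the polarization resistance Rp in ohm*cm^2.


Apply the Stern-Geary equation: Rp = ba*bc / (2.303*icorr*(ba+bc))
ba*bc = 0.105*0.073 = 0.007665
ba+bc = 0.178; 2.303*icorr*(ba+bc) = 2.303*2.82×10^-5*0.178 = 1.1560139×10^-5
Rp = 0.007665 / 1.1560139×10^-5 = 663.05 ohm*cm^2

663.05 ohm*cm^2


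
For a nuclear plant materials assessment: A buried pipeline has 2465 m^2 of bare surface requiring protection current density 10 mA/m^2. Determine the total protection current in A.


I = area * current density, then convert mA → A (÷1000)
I = 2465 * 10 / 1000 = 24.65 A

24.65 A


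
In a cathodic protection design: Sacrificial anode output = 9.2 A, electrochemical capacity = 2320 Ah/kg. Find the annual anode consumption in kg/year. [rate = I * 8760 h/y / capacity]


Annual consumption = current * hours per year / capacity
Rate = 9.2 * 8760 / 2320 = 34.7 kg/year

34.7 kg/year


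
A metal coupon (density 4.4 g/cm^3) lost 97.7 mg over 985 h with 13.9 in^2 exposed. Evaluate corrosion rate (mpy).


Apply the mpy weight-loss relation: CR = 534 * W / (D * A * T)
Numerator: 534 * 97.7 = 52171.8
Denominator: 4.4 * 13.9 * 985 = 60242.6
CR = 52171.8 / 60242.6 = 0.86603 mpy

0.86603 mpy


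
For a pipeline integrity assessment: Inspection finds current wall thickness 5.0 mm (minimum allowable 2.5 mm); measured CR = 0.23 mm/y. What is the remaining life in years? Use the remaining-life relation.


Apply the remaining-life relation: RL = (t_current − t_min) / CR
RL = (5.0 − 2.5) / 0.23 = 2.5 / 0.23 = 10.9 years

10.9 years


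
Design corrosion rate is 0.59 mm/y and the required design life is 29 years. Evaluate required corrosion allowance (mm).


Corrosion allowance = CR × design life
CA = 0.59 * 29 = 17.11 mm

17.11 mm


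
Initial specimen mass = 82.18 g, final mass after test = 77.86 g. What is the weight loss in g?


Weight loss = initial − final
WL = 82.18 − 77.86 = 4.32 g

4.32 g


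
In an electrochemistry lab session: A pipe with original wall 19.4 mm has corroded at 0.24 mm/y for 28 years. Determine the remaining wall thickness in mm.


Remaining wall = original − CR × time
t = 19.4 − 0.24*28 = 19.4 − 6.72 = 12.68 mm

12.68 mm


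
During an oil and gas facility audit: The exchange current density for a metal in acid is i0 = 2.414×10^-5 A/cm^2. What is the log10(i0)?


i0 = 2.414×10^-5 A/cm^2
log10(i0) = -4.617

-4.617


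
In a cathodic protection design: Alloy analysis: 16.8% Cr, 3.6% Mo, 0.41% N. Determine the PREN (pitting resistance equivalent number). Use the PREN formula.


Apply the PREN formula: PREN = Cr + 3.3*Mo + 16*N
PREN = 16.8 + 3.3*3.6 + 16*0.41
PREN = 16.8 + 11.88 + 6.56 = 35.24

35.24


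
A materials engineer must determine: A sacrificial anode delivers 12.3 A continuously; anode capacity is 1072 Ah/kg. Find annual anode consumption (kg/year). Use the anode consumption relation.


Annual consumption = current * hours per year / capacity
Rate = 12.3 * 8760 / 1072 = 100.5 kg/year

100.5 kg/year


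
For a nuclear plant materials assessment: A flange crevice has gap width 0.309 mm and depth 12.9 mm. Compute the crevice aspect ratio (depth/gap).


Aspect ratio = depth / gap
Ratio = 12.9 / 0.309 = 41.7

41.7


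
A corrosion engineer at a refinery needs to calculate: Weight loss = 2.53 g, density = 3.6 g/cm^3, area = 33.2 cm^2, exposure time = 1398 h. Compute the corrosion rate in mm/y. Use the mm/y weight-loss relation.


Apply the mm/y weight-loss relation: CR = 87600 * W / (D * A * T)
Numerator: 87600 * 2.53 = 221628.0
Denominator: 3.6 * 33.2 * 1398 = 167088.96
CR = 221628.0 / 167088.96 = 1.326407 mm/y

1.326407 mm/y
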